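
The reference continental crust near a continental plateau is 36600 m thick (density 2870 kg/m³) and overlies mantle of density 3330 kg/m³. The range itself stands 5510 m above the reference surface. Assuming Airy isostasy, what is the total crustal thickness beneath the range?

76500 m

Root depth r = h ρ_c / (ρ_m − ρ_c) = 5510 m × 2870 / 460 = 34380 m.
Total thickness = T + h + r = 36600 m + 5510 m + 34380 m = 76500 m.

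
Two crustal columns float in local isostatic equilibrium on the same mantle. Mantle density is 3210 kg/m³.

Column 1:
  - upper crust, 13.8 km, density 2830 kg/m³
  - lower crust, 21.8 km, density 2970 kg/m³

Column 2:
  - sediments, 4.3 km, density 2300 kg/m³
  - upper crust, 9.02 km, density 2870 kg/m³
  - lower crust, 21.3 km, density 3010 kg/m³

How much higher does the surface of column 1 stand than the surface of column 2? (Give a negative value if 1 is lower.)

−0.238 km

For any compensation level in the mantle, the mantle terms cancel and isostasy reduces to e = (Σt_1 − Σt_2) − (Σ(ρt)_1 − Σ(ρt)_2) / ρ_m.
Σt_1 = 35.6 km; Σt_2 = 34.62 km; Σ(ρt)_1 = 103800; Σ(ρt)_2 = 99890.4 (in km·kg/m³).
e = (35.6 − 34.62) − (103800 − 99890.4) / 3210 = −0.238 km.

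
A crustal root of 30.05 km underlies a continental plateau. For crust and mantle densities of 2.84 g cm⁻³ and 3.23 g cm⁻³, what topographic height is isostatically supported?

4.13 km

Equating mass per unit area of the two columns: ρ_c h = (ρ_m − ρ_c) r.
h = r (ρ_m − ρ_c) / ρ_c = 30.05 km × (3.23 − 2.84) / 2.84 = 4.13 km.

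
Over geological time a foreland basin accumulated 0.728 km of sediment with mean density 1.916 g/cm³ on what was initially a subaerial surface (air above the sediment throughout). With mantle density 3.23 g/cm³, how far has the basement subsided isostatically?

Subaerial load: s = t ρ_sed / ρ_m = 0.728 km × 1.916/3.23 = 0.432 km.

0.432 km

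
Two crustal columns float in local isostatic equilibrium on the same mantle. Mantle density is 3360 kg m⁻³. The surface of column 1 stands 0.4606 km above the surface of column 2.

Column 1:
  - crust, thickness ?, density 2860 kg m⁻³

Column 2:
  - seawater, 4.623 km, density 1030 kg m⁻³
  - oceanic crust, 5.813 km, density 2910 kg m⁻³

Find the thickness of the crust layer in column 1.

29.9 km

Take the compensation level at the base of the deeper column (depth z_c below the surface of column 1) and equate Σ ρ_i t_i down to z_c; mantle fills any gap and the z_c terms cancel.
Column 1: x×2860 + (z_c − 0 − x)×3360
Column 2: 0.4606×0 + 4.623×1030 + 5.813×2910 + (z_c − 0.4606 − 10.436)×3360
The z_c×3360 term appears on both sides and cancels. Collect the known terms of each column as K = Σ(ρt)_known − 3360 × (depth of known layers): K_1 = 0 − 3360×0 = 0; K_2 = 21677.52 − 3360×(0.4606 + 10.436) = −14935.056.
Balance: K_1 − x×(3360 − 2860) = K_2, so x = (K_1 − K_2)/(3360 − 2860) = 14935.1/500 = 29.9 km.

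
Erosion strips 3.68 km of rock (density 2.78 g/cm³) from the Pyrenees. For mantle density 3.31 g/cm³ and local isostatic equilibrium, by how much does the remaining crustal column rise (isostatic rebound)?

3.09 km

Unloading: uplift u = e ρ_c/ρ_m = 3.68 km × 2.78/3.31 = 3.09 km.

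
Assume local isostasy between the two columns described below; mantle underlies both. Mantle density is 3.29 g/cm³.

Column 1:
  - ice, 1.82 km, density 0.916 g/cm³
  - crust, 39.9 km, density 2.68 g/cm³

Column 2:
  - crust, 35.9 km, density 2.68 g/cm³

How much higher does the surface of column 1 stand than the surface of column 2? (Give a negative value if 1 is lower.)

2.05 km

For any compensation level in the mantle, the mantle terms cancel and isostasy reduces to e = (Σt_1 − Σt_2) − (Σ(ρt)_1 − Σ(ρt)_2) / ρ_m.
Σt_1 = 41.72 km; Σt_2 = 35.9 km; Σ(ρt)_1 = 108.59912; Σ(ρt)_2 = 96.212 (in km·g/cm³).
e = (41.72 − 35.9) − (108.59912 − 96.212) / 3.29 = 2.05 km.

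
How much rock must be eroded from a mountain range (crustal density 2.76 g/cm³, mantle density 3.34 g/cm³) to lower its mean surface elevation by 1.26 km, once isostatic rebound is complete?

7.26 km

Net drop Δ = e − u = e − e ρ_c/ρ_m = e (ρ_m − ρ_c)/ρ_m.
e = Δ ρ_m/(ρ_m − ρ_c) = 1.26 km × 3.34/0.58 = 7.26 km.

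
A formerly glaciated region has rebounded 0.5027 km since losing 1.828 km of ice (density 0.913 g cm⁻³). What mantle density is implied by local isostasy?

ρ_m = ρ_ice t / u = 0.913 × 1.828 km/0.5027 km = 3.32 g cm⁻³.

3.32 g cm⁻³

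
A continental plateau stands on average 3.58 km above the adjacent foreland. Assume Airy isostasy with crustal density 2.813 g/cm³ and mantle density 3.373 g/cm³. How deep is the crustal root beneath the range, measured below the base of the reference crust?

By Archimedes' principle applied to the lithosphere: the weight of the topography is balanced by the buoyancy of the root, ρ_c h = (ρ_m − ρ_c) r.
r = h · ρ_c / (ρ_m − ρ_c) = 3.58 km × 2.813 / (3.373 − 2.813) = 18 km.

18 km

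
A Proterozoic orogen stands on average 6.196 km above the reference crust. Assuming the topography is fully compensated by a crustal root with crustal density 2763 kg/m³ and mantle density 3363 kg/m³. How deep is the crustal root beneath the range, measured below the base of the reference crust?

28.5 km

Isostatic balance requires: the weight of the topography is balanced by the buoyancy of the root, ρ_c h = (ρ_m − ρ_c) r.
r = h · ρ_c / (ρ_m − ρ_c) = 6.196 km × 2763 / (3363 − 2763) = 28.5 km.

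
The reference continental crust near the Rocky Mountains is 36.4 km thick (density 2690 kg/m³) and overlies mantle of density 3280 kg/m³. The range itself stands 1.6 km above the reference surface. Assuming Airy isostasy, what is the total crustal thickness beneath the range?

45.3 km

Root depth r = h ρ_c / (ρ_m − ρ_c) = 1.6 km × 2690 / 590 = 7.295 km.
Total thickness = T + h + r = 36.4 km + 1.6 km + 7.295 km = 45.3 km.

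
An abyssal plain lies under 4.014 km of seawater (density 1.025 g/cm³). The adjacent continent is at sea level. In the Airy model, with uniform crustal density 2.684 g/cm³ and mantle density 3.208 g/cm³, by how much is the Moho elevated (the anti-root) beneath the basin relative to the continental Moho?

12.7 km

Equating mass per unit area of the two columns: replacing crust with seawater at the top is compensated by replacing crust with mantle at the base: d (ρ_c − ρ_w) = a (ρ_m − ρ_c).
a = d (ρ_c − ρ_w)/(ρ_m − ρ_c) = 4.014 km × 1.659/0.524 = 12.7 km.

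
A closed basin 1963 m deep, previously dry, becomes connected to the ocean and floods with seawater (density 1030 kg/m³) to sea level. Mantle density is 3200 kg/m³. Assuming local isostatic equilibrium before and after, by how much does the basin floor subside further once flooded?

932 m

After flooding the water column is d + s deep. Its weight must equal the weight of mantle displaced by the extra subsidence s: (d + s) ρ_w = s ρ_m.
s = d ρ_w / (ρ_m − ρ_w) = 1963 m × 1030/(3200 − 1030) = 932 m.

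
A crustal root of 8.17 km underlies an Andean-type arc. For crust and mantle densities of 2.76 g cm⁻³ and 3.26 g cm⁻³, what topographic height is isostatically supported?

For local isostatic compensation: ρ_c h = (ρ_m − ρ_c) r.
h = r (ρ_m − ρ_c) / ρ_c = 8.17 km × (3.26 − 2.76) / 2.76 = 1.48 km.

1.48 km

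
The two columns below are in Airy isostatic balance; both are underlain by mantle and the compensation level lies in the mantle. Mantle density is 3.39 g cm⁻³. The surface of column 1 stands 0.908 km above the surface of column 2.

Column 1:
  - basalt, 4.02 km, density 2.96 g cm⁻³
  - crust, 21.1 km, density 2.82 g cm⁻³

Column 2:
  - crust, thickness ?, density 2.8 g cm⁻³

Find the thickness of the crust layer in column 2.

Take the compensation level at the base of the deeper column (depth z_c below the surface of column 1) and equate Σ ρ_i t_i down to z_c; mantle fills any gap and the z_c terms cancel.
Column 1: 4.02×2.96 + 21.1×2.82 + (z_c − 25.12)×3.39
Column 2: 0.908×0 + x×2.8 + (z_c − 0.908 − 0 − x)×3.39
The z_c×3.39 term appears on both sides and cancels. Collect the known terms of each column as K = Σ(ρt)_known − 3.39 × (depth of known layers): K_1 = 71.4012 − 3.39×25.12 = −13.7556; K_2 = 0 − 3.39×(0.908 + 0) = −3.07812.
Balance: K_1 = K_2 − x×(3.39 − 2.8), so x = (K_2 − K_1)/(3.39 − 2.8) = 10.6775/0.59 = 18.1 km.

18.1 km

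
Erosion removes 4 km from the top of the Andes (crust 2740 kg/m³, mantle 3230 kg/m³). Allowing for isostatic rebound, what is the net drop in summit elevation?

Rebound u = e ρ_c/ρ_m = 4 km × 2740/3230 = 3.393 km.
Net surface drop = e − u = 4 km − 3.393 km = e (ρ_m − ρ_c)/ρ_m = 0.607 km.

0.607 km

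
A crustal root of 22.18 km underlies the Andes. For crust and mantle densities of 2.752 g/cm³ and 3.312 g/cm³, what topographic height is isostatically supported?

For local isostatic compensation: ρ_c h = (ρ_m − ρ_c) r.
h = r (ρ_m − ρ_c) / ρ_c = 22.18 km × (3.312 − 2.752) / 2.752 = 4.51 km.

4.51 km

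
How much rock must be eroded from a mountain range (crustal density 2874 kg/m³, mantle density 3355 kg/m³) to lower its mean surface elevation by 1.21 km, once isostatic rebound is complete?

8.44 km

Net drop Δ = e − u = e − e ρ_c/ρ_m = e (ρ_m − ρ_c)/ρ_m.
e = Δ ρ_m/(ρ_m − ρ_c) = 1.21 km × 3355/481 = 8.44 km.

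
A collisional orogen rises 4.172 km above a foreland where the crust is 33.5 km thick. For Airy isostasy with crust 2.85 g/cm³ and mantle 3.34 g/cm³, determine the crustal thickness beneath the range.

61.9 km

Root depth r = h ρ_c / (ρ_m − ρ_c) = 4.172 km × 2.85 / 0.49 = 24.27 km.
Total thickness = T + h + r = 33.5 km + 4.172 km + 24.27 km = 61.9 km.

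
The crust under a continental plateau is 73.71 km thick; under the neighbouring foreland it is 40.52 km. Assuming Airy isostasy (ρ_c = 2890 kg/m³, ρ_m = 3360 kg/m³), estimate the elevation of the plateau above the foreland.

4.64 km

Excess crust Δ = 73.71 km − 40.52 km = 33.19 km, split between elevation h and root r with h + r = Δ.
Airy balance ρ_c h = (ρ_m − ρ_c) r gives r = h ρ_c/(ρ_m − ρ_c), so h (1 + ρ_c/(ρ_m − ρ_c)) = Δ, i.e. h = Δ (ρ_m − ρ_c)/ρ_m.
h = 33.19 km × 470/3360 = 4.64 km.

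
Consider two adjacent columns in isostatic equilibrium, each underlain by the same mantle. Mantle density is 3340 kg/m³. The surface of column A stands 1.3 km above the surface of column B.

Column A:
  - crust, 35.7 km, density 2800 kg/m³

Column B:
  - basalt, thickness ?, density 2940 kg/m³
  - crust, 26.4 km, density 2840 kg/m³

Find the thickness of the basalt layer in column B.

4.34 km

Take the compensation level at the base of the deeper column (depth z_c below the surface of column A) and equate Σ ρ_i t_i down to z_c; mantle fills any gap and the z_c terms cancel.
Column A: 35.7×2800 + (z_c − 35.7)×3340
Column B: 1.3×0 + x×2940 + 26.4×2840 + (z_c − 1.3 − 26.4 − x)×3340
The z_c×3340 term appears on both sides and cancels. Collect the known terms of each column as K = Σ(ρt)_known − 3340 × (depth of known layers): K_A = 99960 − 3340×35.7 = −19278; K_B = 74976 − 3340×(1.3 + 26.4) = −17542.
Balance: K_A = K_B − x×(3340 − 2940), so x = (K_B − K_A)/(3340 − 2940) = 1736/400 = 4.34 km.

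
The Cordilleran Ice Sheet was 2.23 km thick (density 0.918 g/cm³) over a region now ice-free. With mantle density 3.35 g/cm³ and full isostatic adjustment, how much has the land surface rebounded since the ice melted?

0.611 km

Removing the load lets mantle flow back in; uplift u satisfies ρ_ice t = ρ_m u.
u = t ρ_ice/ρ_m = 2.23 km × 0.918/3.35 = 0.611 km.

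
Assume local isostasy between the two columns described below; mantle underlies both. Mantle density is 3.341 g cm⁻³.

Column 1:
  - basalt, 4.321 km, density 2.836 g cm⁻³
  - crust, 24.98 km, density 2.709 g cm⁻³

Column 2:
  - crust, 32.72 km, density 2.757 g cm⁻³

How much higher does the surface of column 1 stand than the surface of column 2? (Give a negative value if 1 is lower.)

−0.341 km

For any compensation level in the mantle, the mantle terms cancel and isostasy reduces to e = (Σt_1 − Σt_2) − (Σ(ρt)_1 − Σ(ρt)_2) / ρ_m.
Σt_1 = 29.301 km; Σt_2 = 32.72 km; Σ(ρt)_1 = 79.925176; Σ(ρt)_2 = 90.20904 (in km·g cm⁻³).
e = (29.301 − 32.72) − (79.925176 − 90.20904) / 3.341 = −0.341 km.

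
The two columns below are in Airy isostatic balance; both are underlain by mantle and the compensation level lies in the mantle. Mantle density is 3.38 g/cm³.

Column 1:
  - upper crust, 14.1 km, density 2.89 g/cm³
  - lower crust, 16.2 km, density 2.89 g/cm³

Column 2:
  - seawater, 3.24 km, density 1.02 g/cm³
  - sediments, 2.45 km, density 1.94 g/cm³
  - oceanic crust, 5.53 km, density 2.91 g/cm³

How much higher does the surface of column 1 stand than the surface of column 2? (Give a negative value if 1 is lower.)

0.318 km

For any compensation level in the mantle, the mantle terms cancel and isostasy reduces to e = (Σt_1 − Σt_2) − (Σ(ρt)_1 − Σ(ρt)_2) / ρ_m.
Σt_1 = 30.3 km; Σt_2 = 11.22 km; Σ(ρt)_1 = 87.567; Σ(ρt)_2 = 24.1501 (in km·g/cm³).
e = (30.3 − 11.22) − (87.567 − 24.1501) / 3.38 = 0.318 km.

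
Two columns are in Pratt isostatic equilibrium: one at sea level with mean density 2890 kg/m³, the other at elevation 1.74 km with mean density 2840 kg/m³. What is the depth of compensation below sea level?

98.8 km

ρ_ref D = ρ (D + h) → D (ρ_ref − ρ) = ρ h.
D = ρ h/(ρ_ref − ρ) = 2840 × 1.74 km/(2890 − 2840) = 98.8 km.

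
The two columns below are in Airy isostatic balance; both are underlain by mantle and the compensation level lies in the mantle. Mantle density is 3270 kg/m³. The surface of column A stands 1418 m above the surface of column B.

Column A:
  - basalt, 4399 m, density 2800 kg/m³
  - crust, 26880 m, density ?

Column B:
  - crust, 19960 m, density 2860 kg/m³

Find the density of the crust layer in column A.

Take the compensation level at the base of the deeper column (depth z_c below the surface of column A) and equate Σ ρ_i t_i down to z_c; mantle fills any gap and the z_c terms cancel.
Column A: 4399×2800 + 26880×ρ + (z_c − 31279)×3270
Column B: 1418×0 + 19960×2860 + (z_c − 1418 − 19960)×3270
The z_c×3270 term appears on both sides and cancels. Collect the known terms of each column as K = Σ(ρt)_known − 3270 × (depth of known layers): K_A = 12317200 − 3270×31279 = −89965130; K_B = 57085600 − 3270×(1418 + 19960) = −12820460.
Balance: K_A + 26880×ρ = K_B, so ρ = (K_B − K_A)/26880 = 77144700/26880 = 2870 kg/m³.

2870 kg/m³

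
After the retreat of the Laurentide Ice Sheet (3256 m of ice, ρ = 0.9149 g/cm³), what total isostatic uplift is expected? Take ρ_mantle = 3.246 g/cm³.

918 m

Removing the load lets mantle flow back in; uplift u satisfies ρ_ice t = ρ_m u.
u = t ρ_ice/ρ_m = 3256 m × 0.9149/3.246 = 918 m.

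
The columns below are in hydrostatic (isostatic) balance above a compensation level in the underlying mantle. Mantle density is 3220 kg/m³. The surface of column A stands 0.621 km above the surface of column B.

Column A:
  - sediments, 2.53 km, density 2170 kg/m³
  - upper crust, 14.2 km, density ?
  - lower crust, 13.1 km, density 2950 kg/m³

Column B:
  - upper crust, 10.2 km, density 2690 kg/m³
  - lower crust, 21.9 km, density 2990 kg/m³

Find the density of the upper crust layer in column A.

Take the compensation level at the base of the deeper column (depth z_c below the surface of column A) and equate Σ ρ_i t_i down to z_c; mantle fills any gap and the z_c terms cancel.
Column A: 2.53×2170 + 14.2×ρ + 13.1×2950 + (z_c − 29.83)×3220
Column B: 0.621×0 + 10.2×2690 + 21.9×2990 + (z_c − 0.621 − 32.1)×3220
The z_c×3220 term appears on both sides and cancels. Collect the known terms of each column as K = Σ(ρt)_known − 3220 × (depth of known layers): K_A = 44135.1 − 3220×29.83 = −51917.5; K_B = 92919 − 3220×(0.621 + 32.1) = −12442.62.
Balance: K_A + 14.2×ρ = K_B, so ρ = (K_B − K_A)/14.2 = 39474.9/14.2 = 2780 kg/m³.

2780 kg/m³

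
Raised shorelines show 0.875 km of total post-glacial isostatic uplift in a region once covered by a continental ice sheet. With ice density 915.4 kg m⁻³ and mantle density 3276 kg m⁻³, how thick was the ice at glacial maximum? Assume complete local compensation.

u = t ρ_ice/ρ_m → t = u ρ_m/ρ_ice = 0.875 km × 3276/915.4 = 3.13 km.

3.13 km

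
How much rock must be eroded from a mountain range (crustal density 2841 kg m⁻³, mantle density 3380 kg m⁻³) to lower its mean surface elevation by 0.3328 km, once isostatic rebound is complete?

2.09 km

Net drop Δ = e − u = e − e ρ_c/ρ_m = e (ρ_m − ρ_c)/ρ_m.
e = Δ ρ_m/(ρ_m − ρ_c) = 0.3328 km × 3380/539 = 2.09 km.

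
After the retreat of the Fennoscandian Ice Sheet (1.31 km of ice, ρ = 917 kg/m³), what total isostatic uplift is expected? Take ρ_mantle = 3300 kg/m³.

0.364 km

Removing the load lets mantle flow back in; uplift u satisfies ρ_ice t = ρ_m u.
u = t ρ_ice/ρ_m = 1.31 km × 917/3300 = 0.364 km.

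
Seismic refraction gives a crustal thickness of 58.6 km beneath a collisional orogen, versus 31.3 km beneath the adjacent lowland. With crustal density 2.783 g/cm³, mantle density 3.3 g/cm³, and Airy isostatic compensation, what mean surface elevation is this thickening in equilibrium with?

4.28 km

Excess crust Δ = 58.6 km − 31.3 km = 27.3 km, split between elevation h and root r with h + r = Δ.
Airy balance ρ_c h = (ρ_m − ρ_c) r gives r = h ρ_c/(ρ_m − ρ_c), so h (1 + ρ_c/(ρ_m − ρ_c)) = Δ, i.e. h = Δ (ρ_m − ρ_c)/ρ_m.
h = 27.3 km × 0.517/3.3 = 4.28 km.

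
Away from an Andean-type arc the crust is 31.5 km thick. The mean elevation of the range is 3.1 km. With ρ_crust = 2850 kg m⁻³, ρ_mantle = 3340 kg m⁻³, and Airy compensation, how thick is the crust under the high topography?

52.6 km

Root depth r = h ρ_c / (ρ_m − ρ_c) = 3.1 km × 2850 / 490 = 18.03 km.
Total thickness = T + h + r = 31.5 km + 3.1 km + 18.03 km = 52.6 km.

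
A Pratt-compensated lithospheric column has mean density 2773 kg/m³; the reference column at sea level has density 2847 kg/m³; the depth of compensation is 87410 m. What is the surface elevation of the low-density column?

2330 m

ρ_ref D = ρ (D + h) → h = D (ρ_ref − ρ)/ρ.
h = 87410 m × (2847 − 2773)/2773 = 2330 m.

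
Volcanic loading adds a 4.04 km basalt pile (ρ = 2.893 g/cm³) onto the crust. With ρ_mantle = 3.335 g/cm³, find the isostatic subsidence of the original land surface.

Subaerial loading: s = t ρ_load / ρ_m.
s = 4.04 km × 2.893/3.335 = 3.5 km.

3.5 km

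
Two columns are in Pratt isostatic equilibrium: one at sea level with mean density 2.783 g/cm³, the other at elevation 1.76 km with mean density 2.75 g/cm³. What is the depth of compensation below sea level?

ρ_ref D = ρ (D + h) → D (ρ_ref − ρ) = ρ h.
D = ρ h/(ρ_ref − ρ) = 2.75 × 1.76 km/(2.783 − 2.75) = 147 km.

147 km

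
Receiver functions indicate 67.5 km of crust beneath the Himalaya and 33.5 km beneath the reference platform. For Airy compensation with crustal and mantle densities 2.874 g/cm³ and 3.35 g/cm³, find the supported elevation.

4.83 km

Excess crust Δ = 67.5 km − 33.5 km = 34 km, split between elevation h and root r with h + r = Δ.
Airy balance ρ_c h = (ρ_m − ρ_c) r gives r = h ρ_c/(ρ_m − ρ_c), so h (1 + ρ_c/(ρ_m − ρ_c)) = Δ, i.e. h = Δ (ρ_m − ρ_c)/ρ_m.
h = 34 km × 0.476/3.35 = 4.83 km.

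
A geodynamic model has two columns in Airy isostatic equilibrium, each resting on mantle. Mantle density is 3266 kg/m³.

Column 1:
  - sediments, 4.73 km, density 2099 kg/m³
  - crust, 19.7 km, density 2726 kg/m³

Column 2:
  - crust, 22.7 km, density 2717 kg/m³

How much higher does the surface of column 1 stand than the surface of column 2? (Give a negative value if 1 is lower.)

For any compensation level in the mantle, the mantle terms cancel and isostasy reduces to e = (Σt_1 − Σt_2) − (Σ(ρt)_1 − Σ(ρt)_2) / ρ_m.
Σt_1 = 24.43 km; Σt_2 = 22.7 km; Σ(ρt)_1 = 63630.47; Σ(ρt)_2 = 61675.9 (in km·kg/m³).
e = (24.43 − 22.7) − (63630.47 − 61675.9) / 3266 = 1.13 km.

1.13 km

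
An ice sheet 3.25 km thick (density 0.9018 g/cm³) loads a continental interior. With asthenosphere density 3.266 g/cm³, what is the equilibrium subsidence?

Balancing pressure at the compensation depth: the ice load ρ_ice t is balanced by mantle displaced below, ρ_m s.
s = t ρ_ice / ρ_m = 3.25 km × 0.9018/3.266 = 0.897 km.

0.897 km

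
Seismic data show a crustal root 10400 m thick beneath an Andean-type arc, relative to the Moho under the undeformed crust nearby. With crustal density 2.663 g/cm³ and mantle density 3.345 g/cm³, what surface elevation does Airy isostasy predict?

Balancing pressure at the compensation depth: ρ_c h = (ρ_m − ρ_c) r.
h = r (ρ_m − ρ_c) / ρ_c = 10400 m × (3.345 − 2.663) / 2.663 = 2660 m.

2660 m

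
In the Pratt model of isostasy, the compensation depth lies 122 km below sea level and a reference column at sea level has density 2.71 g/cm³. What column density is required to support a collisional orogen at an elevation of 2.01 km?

Pratt balance: ρ_ref D = ρ (D + h).
ρ = ρ_ref D/(D + h) = 2.71 × 122 km/(122 km + 2.01 km) = 2.67 g/cm³.

2.67 g/cm³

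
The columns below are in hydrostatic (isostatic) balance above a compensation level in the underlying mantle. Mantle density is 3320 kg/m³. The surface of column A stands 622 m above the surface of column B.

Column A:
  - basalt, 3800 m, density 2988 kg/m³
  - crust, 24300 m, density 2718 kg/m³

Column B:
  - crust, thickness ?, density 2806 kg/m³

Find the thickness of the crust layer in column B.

Take the compensation level at the base of the deeper column (depth z_c below the surface of column A) and equate Σ ρ_i t_i down to z_c; mantle fills any gap and the z_c terms cancel.
Column A: 3800×2988 + 24300×2718 + (z_c − 28100)×3320
Column B: 622×0 + x×2806 + (z_c − 622 − 0 − x)×3320
The z_c×3320 term appears on both sides and cancels. Collect the known terms of each column as K = Σ(ρt)_known − 3320 × (depth of known layers): K_A = 77401800 − 3320×28100 = −15890200; K_B = 0 − 3320×(622 + 0) = −2065040.
Balance: K_A = K_B − x×(3320 − 2806), so x = (K_B − K_A)/(3320 − 2806) = 13825200/514 = 26900 m.

26900 m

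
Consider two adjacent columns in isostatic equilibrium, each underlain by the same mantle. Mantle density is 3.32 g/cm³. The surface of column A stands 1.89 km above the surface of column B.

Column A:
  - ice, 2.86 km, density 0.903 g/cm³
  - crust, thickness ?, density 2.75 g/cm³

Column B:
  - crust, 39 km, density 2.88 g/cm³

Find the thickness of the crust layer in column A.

29 km

Take the compensation level at the base of the deeper column (depth z_c below the surface of column A) and equate Σ ρ_i t_i down to z_c; mantle fills any gap and the z_c terms cancel.
Column A: 2.86×0.903 + x×2.75 + (z_c − 2.86 − x)×3.32
Column B: 1.89×0 + 39×2.88 + (z_c − 1.89 − 39)×3.32
The z_c×3.32 term appears on both sides and cancels. Collect the known terms of each column as K = Σ(ρt)_known − 3.32 × (depth of known layers): K_A = 2.58258 − 3.32×2.86 = −6.91262; K_B = 112.32 − 3.32×(1.89 + 39) = −23.4348.
Balance: K_A − x×(3.32 − 2.75) = K_B, so x = (K_A − K_B)/(3.32 − 2.75) = 16.5222/0.57 = 29 km.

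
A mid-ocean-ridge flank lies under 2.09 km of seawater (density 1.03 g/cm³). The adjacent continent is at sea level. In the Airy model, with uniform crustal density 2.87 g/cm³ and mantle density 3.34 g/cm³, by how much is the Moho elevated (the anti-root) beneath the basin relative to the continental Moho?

In Airy isostatic equilibrium: replacing crust with seawater at the top is compensated by replacing crust with mantle at the base: d (ρ_c − ρ_w) = a (ρ_m − ρ_c).
a = d (ρ_c − ρ_w)/(ρ_m − ρ_c) = 2.09 km × 1.84/0.47 = 8.18 km.

8.18 km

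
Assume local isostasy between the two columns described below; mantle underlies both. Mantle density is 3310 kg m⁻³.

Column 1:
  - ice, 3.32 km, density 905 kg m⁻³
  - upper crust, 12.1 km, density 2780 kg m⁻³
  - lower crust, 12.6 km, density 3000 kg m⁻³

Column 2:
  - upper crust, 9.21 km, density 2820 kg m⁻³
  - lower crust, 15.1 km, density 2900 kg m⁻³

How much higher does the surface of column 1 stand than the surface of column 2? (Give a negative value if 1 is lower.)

For any compensation level in the mantle, the mantle terms cancel and isostasy reduces to e = (Σt_1 − Σt_2) − (Σ(ρt)_1 − Σ(ρt)_2) / ρ_m.
Σt_1 = 28.02 km; Σt_2 = 24.31 km; Σ(ρt)_1 = 74442.6; Σ(ρt)_2 = 69762.2 (in km·kg m⁻³).
e = (28.02 − 24.31) − (74442.6 − 69762.2) / 3310 = 2.3 km.

2.3 km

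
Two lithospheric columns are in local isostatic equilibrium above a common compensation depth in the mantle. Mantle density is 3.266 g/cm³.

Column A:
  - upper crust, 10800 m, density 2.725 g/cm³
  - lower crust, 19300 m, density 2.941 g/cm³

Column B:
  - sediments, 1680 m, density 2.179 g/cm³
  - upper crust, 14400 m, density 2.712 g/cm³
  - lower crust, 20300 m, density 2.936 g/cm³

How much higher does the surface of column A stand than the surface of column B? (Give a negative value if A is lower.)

For any compensation level in the mantle, the mantle terms cancel and isostasy reduces to e = (Σt_A − Σt_B) − (Σ(ρt)_A − Σ(ρt)_B) / ρ_m.
Σt_A = 30100 m; Σt_B = 36380 m; Σ(ρt)_A = 86191.3; Σ(ρt)_B = 102314.32 (in m·g/cm³).
e = (30100 − 36380) − (86191.3 − 102314.32) / 3.266 = −1340 m.

−1340 m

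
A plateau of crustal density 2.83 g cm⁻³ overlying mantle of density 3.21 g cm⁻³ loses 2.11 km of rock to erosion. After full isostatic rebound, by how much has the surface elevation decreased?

0.25 km

Rebound u = e ρ_c/ρ_m = 2.11 km × 2.83/3.21 = 1.86 km.
Net surface drop = e − u = 2.11 km − 1.86 km = e (ρ_m − ρ_c)/ρ_m = 0.25 km.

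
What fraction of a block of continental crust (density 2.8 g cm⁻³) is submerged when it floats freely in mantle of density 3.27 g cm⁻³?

Submerged fraction = ρ_obj/ρ_fluid = 2.8/3.27 = 0.856.

0.856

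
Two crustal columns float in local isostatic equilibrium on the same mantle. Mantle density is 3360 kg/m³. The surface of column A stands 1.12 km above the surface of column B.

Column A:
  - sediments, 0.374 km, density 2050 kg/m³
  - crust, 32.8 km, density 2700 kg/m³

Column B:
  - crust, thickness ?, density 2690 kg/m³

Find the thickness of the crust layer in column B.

27.4 km

Take the compensation level at the base of the deeper column (depth z_c below the surface of column A) and equate Σ ρ_i t_i down to z_c; mantle fills any gap and the z_c terms cancel.
Column A: 0.374×2050 + 32.8×2700 + (z_c − 33.174)×3360
Column B: 1.12×0 + x×2690 + (z_c − 1.12 − 0 − x)×3360
The z_c×3360 term appears on both sides and cancels. Collect the known terms of each column as K = Σ(ρt)_known − 3360 × (depth of known layers): K_A = 89326.7 − 3360×33.174 = −22137.94; K_B = 0 − 3360×(1.12 + 0) = −3763.2.
Balance: K_A = K_B − x×(3360 − 2690), so x = (K_B − K_A)/(3360 − 2690) = 18374.7/670 = 27.4 km.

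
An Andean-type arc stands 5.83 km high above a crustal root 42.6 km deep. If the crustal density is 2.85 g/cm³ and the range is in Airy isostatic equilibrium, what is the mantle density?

3.24 g/cm³

Airy balance: ρ_c h = (ρ_m − ρ_c) r → ρ_m = ρ_c (1 + h/r).
ρ_m = 2.85 × (1 + 5.83 km/42.6 km) = 3.24 g/cm³.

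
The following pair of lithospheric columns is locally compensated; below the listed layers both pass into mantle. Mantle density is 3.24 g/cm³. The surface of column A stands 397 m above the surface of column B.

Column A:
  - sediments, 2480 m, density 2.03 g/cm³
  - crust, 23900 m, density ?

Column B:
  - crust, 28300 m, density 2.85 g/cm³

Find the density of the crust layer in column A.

2.85 g/cm³

Take the compensation level at the base of the deeper column (depth z_c below the surface of column A) and equate Σ ρ_i t_i down to z_c; mantle fills any gap and the z_c terms cancel.
Column A: 2480×2.03 + 23900×ρ + (z_c − 26380)×3.24
Column B: 397×0 + 28300×2.85 + (z_c − 397 − 28300)×3.24
The z_c×3.24 term appears on both sides and cancels. Collect the known terms of each column as K = Σ(ρt)_known − 3.24 × (depth of known layers): K_A = 5034.4 − 3.24×26380 = −80436.8; K_B = 80655 − 3.24×(397 + 28300) = −12323.28.
Balance: K_A + 23900×ρ = K_B, so ρ = (K_B − K_A)/23900 = 68113.5/23900 = 2.85 g/cm³.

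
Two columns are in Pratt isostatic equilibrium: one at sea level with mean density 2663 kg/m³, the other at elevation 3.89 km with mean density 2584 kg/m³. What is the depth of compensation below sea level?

127 km

ρ_ref D = ρ (D + h) → D (ρ_ref − ρ) = ρ h.
D = ρ h/(ρ_ref − ρ) = 2584 × 3.89 km/(2663 − 2584) = 127 km.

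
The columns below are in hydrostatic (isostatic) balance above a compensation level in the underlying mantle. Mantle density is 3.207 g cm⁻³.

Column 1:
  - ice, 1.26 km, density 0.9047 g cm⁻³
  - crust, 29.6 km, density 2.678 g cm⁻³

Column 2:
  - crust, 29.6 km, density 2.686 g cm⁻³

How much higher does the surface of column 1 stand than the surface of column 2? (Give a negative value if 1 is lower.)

0.978 km

For any compensation level in the mantle, the mantle terms cancel and isostasy reduces to e = (Σt_1 − Σt_2) − (Σ(ρt)_1 − Σ(ρt)_2) / ρ_m.
Σt_1 = 30.86 km; Σt_2 = 29.6 km; Σ(ρt)_1 = 80.408722; Σ(ρt)_2 = 79.5056 (in km·g cm⁻³).
e = (30.86 − 29.6) − (80.408722 − 79.5056) / 3.207 = 0.978 km.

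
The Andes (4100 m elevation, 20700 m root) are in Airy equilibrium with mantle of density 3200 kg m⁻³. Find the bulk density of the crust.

2670 kg m⁻³

ρ_c h = (ρ_m − ρ_c) r → ρ_c (h + r) = ρ_m r → ρ_c = ρ_m r / (h + r).
ρ_c = 3200 × 20700 m / (4100 m + 20700 m) = 2670 kg m⁻³.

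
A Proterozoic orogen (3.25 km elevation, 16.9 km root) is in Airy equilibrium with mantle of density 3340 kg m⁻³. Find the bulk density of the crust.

ρ_c h = (ρ_m − ρ_c) r → ρ_c (h + r) = ρ_m r → ρ_c = ρ_m r / (h + r).
ρ_c = 3340 × 16.9 km / (3.25 km + 16.9 km) = 2800 kg m⁻³.

2800 kg m⁻³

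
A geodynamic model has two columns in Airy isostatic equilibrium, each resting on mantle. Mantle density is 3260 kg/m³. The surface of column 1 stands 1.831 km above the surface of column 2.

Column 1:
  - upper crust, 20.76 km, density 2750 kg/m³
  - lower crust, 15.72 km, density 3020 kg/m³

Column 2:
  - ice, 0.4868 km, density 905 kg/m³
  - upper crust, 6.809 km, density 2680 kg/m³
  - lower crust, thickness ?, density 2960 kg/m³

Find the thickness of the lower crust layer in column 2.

11 km

Take the compensation level at the base of the deeper column (depth z_c below the surface of column 1) and equate Σ ρ_i t_i down to z_c; mantle fills any gap and the z_c terms cancel.
Column 1: 20.76×2750 + 15.72×3020 + (z_c − 36.48)×3260
Column 2: 1.831×0 + 0.4868×905 + 6.809×2680 + x×2960 + (z_c − 1.831 − 7.2958 − x)×3260
The z_c×3260 term appears on both sides and cancels. Collect the known terms of each column as K = Σ(ρt)_known − 3260 × (depth of known layers): K_1 = 104564.4 − 3260×36.48 = −14360.4; K_2 = 18688.674 − 3260×(1.831 + 7.2958) = −11064.694.
Balance: K_1 = K_2 − x×(3260 − 2960), so x = (K_2 − K_1)/(3260 − 2960) = 3295.71/300 = 11 km.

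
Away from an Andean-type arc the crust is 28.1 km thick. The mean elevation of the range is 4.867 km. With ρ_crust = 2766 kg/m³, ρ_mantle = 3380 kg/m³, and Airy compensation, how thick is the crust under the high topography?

54.9 km

Root depth r = h ρ_c / (ρ_m − ρ_c) = 4.867 km × 2766 / 614 = 21.93 km.
Total thickness = T + h + r = 28.1 km + 4.867 km + 21.93 km = 54.9 km.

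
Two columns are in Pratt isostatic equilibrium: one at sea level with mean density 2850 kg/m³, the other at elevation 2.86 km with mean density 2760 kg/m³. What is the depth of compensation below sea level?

87.7 km

ρ_ref D = ρ (D + h) → D (ρ_ref − ρ) = ρ h.
D = ρ h/(ρ_ref − ρ) = 2760 × 2.86 km/(2850 − 2760) = 87.7 km.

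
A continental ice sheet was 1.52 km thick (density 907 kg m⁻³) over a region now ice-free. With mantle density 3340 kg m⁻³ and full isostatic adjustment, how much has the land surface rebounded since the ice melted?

0.413 km

Removing the load lets mantle flow back in; uplift u satisfies ρ_ice t = ρ_m u.
u = t ρ_ice/ρ_m = 1.52 km × 907/3340 = 0.413 km.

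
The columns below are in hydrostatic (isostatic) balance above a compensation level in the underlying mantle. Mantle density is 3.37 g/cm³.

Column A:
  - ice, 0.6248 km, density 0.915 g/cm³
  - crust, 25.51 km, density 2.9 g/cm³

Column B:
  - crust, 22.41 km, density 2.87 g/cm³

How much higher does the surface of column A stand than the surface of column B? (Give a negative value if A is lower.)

For any compensation level in the mantle, the mantle terms cancel and isostasy reduces to e = (Σt_A − Σt_B) − (Σ(ρt)_A − Σ(ρt)_B) / ρ_m.
Σt_A = 26.1348 km; Σt_B = 22.41 km; Σ(ρt)_A = 74.550692; Σ(ρt)_B = 64.3167 (in km·g/cm³).
e = (26.1348 − 22.41) − (74.550692 − 64.3167) / 3.37 = 0.688 km.

0.688 km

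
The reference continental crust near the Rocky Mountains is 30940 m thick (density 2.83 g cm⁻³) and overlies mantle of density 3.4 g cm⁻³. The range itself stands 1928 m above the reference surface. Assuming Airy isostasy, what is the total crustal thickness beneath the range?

42400 m

Root depth r = h ρ_c / (ρ_m − ρ_c) = 1928 m × 2.83 / 0.57 = 9572 m.
Total thickness = T + h + r = 30940 m + 1928 m + 9572 m = 42400 m.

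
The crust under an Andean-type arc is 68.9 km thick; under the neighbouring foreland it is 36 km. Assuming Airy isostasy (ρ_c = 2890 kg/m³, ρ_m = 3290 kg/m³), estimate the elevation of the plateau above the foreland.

4 km

Excess crust Δ = 68.9 km − 36 km = 32.9 km, split between elevation h and root r with h + r = Δ.
Airy balance ρ_c h = (ρ_m − ρ_c) r gives r = h ρ_c/(ρ_m − ρ_c), so h (1 + ρ_c/(ρ_m − ρ_c)) = Δ, i.e. h = Δ (ρ_m − ρ_c)/ρ_m.
h = 32.9 km × 400/3290 = 4 km.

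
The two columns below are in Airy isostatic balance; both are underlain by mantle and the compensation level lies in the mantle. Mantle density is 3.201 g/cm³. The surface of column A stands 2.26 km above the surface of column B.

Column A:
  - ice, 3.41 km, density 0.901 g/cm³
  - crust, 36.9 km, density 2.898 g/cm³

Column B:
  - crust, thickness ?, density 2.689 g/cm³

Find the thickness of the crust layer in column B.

23 km

Take the compensation level at the base of the deeper column (depth z_c below the surface of column A) and equate Σ ρ_i t_i down to z_c; mantle fills any gap and the z_c terms cancel.
Column A: 3.41×0.901 + 36.9×2.898 + (z_c − 40.31)×3.201
Column B: 2.26×0 + x×2.689 + (z_c − 2.26 − 0 − x)×3.201
The z_c×3.201 term appears on both sides and cancels. Collect the known terms of each column as K = Σ(ρt)_known − 3.201 × (depth of known layers): K_A = 110.00861 − 3.201×40.31 = −19.0237; K_B = 0 − 3.201×(2.26 + 0) = −7.23426.
Balance: K_A = K_B − x×(3.201 − 2.689), so x = (K_B − K_A)/(3.201 − 2.689) = 11.7894/0.512 = 23 km.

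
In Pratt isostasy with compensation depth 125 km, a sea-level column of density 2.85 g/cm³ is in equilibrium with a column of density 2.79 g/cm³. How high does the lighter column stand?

2.69 km

ρ_ref D = ρ (D + h) → h = D (ρ_ref − ρ)/ρ.
h = 125 km × (2.85 − 2.79)/2.79 = 2.69 km.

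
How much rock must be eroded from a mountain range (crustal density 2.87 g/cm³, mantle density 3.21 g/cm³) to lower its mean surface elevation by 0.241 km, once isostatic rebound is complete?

Net drop Δ = e − u = e − e ρ_c/ρ_m = e (ρ_m − ρ_c)/ρ_m.
e = Δ ρ_m/(ρ_m − ρ_c) = 0.241 km × 3.21/0.34 = 2.28 km.

2.28 km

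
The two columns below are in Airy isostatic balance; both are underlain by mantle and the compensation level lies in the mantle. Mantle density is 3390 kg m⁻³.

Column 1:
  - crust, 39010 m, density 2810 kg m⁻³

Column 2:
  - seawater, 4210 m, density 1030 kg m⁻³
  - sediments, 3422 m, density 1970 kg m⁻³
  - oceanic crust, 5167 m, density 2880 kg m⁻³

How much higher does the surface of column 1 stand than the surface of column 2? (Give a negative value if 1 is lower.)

For any compensation level in the mantle, the mantle terms cancel and isostasy reduces to e = (Σt_1 − Σt_2) − (Σ(ρt)_1 − Σ(ρt)_2) / ρ_m.
Σt_1 = 39010 m; Σt_2 = 12799 m; Σ(ρt)_1 = 109618100; Σ(ρt)_2 = 25958600 (in m·kg m⁻³).
e = (39010 − 12799) − (109618100 − 25958600) / 3390 = 1530 m.

1530 m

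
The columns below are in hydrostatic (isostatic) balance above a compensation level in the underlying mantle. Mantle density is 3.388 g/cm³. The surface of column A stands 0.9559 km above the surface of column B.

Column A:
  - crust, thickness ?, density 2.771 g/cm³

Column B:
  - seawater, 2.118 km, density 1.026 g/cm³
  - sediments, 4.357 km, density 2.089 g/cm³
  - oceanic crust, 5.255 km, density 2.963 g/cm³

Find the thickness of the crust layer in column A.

Take the compensation level at the base of the deeper column (depth z_c below the surface of column A) and equate Σ ρ_i t_i down to z_c; mantle fills any gap and the z_c terms cancel.
Column A: x×2.771 + (z_c − 0 − x)×3.388
Column B: 0.9559×0 + 2.118×1.026 + 4.357×2.089 + 5.255×2.963 + (z_c − 0.9559 − 11.73)×3.388
The z_c×3.388 term appears on both sides and cancels. Collect the known terms of each column as K = Σ(ρt)_known − 3.388 × (depth of known layers): K_A = 0 − 3.388×0 = 0; K_B = 26.845406 − 3.388×(0.9559 + 11.73) = −16.1344232.
Balance: K_A − x×(3.388 − 2.771) = K_B, so x = (K_A − K_B)/(3.388 − 2.771) = 16.1344/0.617 = 26.1 km.

26.1 km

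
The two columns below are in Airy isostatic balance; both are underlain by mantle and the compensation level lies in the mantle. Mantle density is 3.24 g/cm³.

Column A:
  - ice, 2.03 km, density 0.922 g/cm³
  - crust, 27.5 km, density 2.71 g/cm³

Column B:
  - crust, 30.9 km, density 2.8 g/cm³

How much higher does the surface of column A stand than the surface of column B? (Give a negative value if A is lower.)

For any compensation level in the mantle, the mantle terms cancel and isostasy reduces to e = (Σt_A − Σt_B) − (Σ(ρt)_A − Σ(ρt)_B) / ρ_m.
Σt_A = 29.53 km; Σt_B = 30.9 km; Σ(ρt)_A = 76.39666; Σ(ρt)_B = 86.52 (in km·g/cm³).
e = (29.53 − 30.9) − (76.39666 − 86.52) / 3.24 = 1.75 km.

1.75 km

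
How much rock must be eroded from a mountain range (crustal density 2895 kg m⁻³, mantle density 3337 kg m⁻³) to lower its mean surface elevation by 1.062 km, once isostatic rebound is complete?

8.02 km

Net drop Δ = e − u = e − e ρ_c/ρ_m = e (ρ_m − ρ_c)/ρ_m.
e = Δ ρ_m/(ρ_m − ρ_c) = 1.062 km × 3337/442 = 8.02 km.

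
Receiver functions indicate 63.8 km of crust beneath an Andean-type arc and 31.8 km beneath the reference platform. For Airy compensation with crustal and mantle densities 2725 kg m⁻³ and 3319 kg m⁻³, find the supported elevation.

5.73 km

Excess crust Δ = 63.8 km − 31.8 km = 32 km, split between elevation h and root r with h + r = Δ.
Airy balance ρ_c h = (ρ_m − ρ_c) r gives r = h ρ_c/(ρ_m − ρ_c), so h (1 + ρ_c/(ρ_m − ρ_c)) = Δ, i.e. h = Δ (ρ_m − ρ_c)/ρ_m.
h = 32 km × 594/3319 = 5.73 km.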